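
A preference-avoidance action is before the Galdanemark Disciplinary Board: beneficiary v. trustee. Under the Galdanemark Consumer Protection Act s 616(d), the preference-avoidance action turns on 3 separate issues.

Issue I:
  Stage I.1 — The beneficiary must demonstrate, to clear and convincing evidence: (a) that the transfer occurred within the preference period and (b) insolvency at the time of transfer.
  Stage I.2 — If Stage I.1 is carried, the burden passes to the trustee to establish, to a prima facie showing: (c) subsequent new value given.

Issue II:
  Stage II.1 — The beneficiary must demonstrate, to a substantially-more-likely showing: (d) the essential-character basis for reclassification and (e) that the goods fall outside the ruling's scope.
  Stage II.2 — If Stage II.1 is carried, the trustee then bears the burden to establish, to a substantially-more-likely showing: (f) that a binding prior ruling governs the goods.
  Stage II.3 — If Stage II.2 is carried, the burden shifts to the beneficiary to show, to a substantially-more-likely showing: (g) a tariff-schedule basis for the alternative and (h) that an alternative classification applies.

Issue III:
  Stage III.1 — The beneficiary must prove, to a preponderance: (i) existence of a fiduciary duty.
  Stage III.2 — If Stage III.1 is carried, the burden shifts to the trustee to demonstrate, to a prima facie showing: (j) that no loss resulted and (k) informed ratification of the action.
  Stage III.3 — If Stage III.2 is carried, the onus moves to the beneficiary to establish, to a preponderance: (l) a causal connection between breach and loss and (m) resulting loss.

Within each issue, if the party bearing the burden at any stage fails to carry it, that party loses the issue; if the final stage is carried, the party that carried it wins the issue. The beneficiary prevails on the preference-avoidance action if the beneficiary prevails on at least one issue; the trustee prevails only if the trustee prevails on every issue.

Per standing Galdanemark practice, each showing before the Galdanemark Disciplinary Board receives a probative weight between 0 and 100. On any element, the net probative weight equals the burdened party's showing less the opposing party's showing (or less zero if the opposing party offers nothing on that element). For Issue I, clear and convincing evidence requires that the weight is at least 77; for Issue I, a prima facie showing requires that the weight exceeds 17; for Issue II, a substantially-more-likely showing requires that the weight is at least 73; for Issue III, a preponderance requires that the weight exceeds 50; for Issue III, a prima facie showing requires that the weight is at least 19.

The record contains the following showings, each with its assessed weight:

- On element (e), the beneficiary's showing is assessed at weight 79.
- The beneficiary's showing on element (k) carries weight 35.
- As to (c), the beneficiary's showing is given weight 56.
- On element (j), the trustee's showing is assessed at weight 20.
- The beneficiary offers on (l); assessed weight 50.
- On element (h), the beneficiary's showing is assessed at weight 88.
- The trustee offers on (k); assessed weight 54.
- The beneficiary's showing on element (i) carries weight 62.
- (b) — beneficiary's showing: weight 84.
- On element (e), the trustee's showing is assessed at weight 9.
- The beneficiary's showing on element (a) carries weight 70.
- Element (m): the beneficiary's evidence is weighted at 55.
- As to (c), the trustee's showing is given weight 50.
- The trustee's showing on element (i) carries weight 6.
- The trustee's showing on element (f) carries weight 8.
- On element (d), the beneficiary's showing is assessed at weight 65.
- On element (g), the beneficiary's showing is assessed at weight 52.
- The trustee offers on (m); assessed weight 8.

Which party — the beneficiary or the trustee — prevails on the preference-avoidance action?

— Issue I —
At Stage I.1 the beneficiary must meet clear and convincing evidence (weight is at least 77): on (a) the weight is 70, which does not reach 77, so (a) does not meet the standard; on (b) the weight is 84, ≥ 77, so (b) meets the standard.
  Not every element is met, so the beneficiary fails to carry Stage I.1.
So the trustee prevails on this issue.
— Issue II —
Stage II.1 — burden on beneficiary; standard: a substantially-more-likely showing (weight is at least 73).
    (d): 65 < 73 [not met]
    (e): 79 − 9 = 70 < 73 [not met]
  Not every element is met, so the beneficiary fails to carry Stage II.1.
The trustee prevails on this issue.
— Issue III —
Stage III.1 — burden on beneficiary; standard: a preponderance (weight exceeds 50).
    (i): 62 − 6 = 56 > 50 [met]
  The beneficiary carries Stage III.1; the trustee now bears the burden.
Stage III.2 — burden on trustee; standard: a prima facie showing (weight is at least 19).
    (j): 20 ≥ 19 [met]
    (k): 54 − 35 = 19 ≥ 19 [met]
  Stage III.2 is satisfied; the onus moves to the beneficiary.
Stage III.3 — burden on beneficiary; standard: a preponderance (weight exceeds 50).
    (l): 50 ≤ 50 [not met]
    (m): 55 − 8 = 47 ≤ 50 [not met]
  The beneficiary does not carry Stage III.3.
So the trustee prevails on this issue.
Per-issue: Issue I → trustee; Issue II → trustee; Issue III → trustee. The beneficiary must prevail on at least one issue; overall, the trustee prevails.

trustee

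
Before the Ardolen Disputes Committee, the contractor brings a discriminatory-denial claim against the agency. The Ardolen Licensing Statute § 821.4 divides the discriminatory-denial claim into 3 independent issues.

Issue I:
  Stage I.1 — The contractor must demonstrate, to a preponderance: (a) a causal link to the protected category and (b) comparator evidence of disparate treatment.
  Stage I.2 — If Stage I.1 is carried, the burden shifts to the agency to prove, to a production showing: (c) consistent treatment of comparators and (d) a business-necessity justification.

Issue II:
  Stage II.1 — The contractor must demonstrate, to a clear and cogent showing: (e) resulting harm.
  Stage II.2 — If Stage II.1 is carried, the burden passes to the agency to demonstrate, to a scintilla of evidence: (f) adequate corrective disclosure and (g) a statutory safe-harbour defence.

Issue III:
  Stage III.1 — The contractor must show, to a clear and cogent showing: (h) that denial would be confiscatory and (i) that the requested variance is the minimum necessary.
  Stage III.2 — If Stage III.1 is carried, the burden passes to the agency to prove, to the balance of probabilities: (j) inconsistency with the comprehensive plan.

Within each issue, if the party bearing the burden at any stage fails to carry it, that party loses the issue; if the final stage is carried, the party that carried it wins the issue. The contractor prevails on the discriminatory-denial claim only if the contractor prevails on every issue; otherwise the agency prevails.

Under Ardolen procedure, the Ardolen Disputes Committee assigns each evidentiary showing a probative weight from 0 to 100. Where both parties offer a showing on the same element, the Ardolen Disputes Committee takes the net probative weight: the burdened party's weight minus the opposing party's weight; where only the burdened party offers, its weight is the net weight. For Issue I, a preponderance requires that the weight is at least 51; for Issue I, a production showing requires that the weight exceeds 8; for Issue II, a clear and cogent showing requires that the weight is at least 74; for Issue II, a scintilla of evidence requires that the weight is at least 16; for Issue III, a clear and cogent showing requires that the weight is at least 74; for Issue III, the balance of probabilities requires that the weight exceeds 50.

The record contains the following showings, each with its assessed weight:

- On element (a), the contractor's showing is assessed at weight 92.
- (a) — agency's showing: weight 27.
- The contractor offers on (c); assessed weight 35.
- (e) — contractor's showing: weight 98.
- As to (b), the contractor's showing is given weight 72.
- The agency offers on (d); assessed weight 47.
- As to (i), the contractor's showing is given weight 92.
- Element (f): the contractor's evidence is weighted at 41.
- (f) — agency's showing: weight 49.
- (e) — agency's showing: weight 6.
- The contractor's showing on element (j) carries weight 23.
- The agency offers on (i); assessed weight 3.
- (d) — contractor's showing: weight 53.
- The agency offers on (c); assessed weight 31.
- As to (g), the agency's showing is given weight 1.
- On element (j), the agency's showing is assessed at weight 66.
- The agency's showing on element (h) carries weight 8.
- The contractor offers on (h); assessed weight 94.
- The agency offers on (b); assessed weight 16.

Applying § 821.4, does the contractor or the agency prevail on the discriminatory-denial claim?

contractor

— Issue I —
Stage I.1 (contractor, a preponderance, weight is at least 51): (a) net 92−27=65 ≥ 51 — meets; (b) net 72−16=56 ≥ 51 — meets.
  Stage I.1 is satisfied; the onus moves to the agency.
Stage I.2 (agency, a production showing, weight exceeds 8): (c) net 31−35=-4 ≤ 8 — fails; (d) net 47−53=-6 ≤ 8 — fails.
  Stage I.2 not carried; the agency fails its burden.
So the contractor prevails on this issue.
— Issue II —
Stage II.1 (contractor, a clear and cogent showing, weight is at least 74): (e) net 98−6=92 ≥ 74 — meets.
  The contractor carries Stage II.1; the agency now bears the burden.
Stage II.2 (agency, a scintilla of evidence, weight is at least 16): (f) net 49−41=8 < 16 — fails; (g) 1 < 16 — fails.
  The agency does not carry Stage II.2.
The analysis ends at Stage II.2; the contractor prevails on this issue.
— Issue III —
Stage III.1 (contractor, a clear and cogent showing, weight is at least 74): (h) net 94−8=86 ≥ 74 — meets; (i) net 92−3=89 ≥ 74 — meets.
  Stage III.1 carried; the burden shifts to the agency.
Stage III.2 (agency, the balance of probabilities, weight exceeds 50): (j) net 66−23=43 ≤ 50 — fails.
  Not every element is met, so the agency fails to carry Stage III.2.
The analysis ends at Stage III.2; the contractor prevails on this issue.
Per-issue: Issue I → contractor; Issue II → contractor; Issue III → contractor. The contractor must prevail on every issue; overall, the contractor prevails.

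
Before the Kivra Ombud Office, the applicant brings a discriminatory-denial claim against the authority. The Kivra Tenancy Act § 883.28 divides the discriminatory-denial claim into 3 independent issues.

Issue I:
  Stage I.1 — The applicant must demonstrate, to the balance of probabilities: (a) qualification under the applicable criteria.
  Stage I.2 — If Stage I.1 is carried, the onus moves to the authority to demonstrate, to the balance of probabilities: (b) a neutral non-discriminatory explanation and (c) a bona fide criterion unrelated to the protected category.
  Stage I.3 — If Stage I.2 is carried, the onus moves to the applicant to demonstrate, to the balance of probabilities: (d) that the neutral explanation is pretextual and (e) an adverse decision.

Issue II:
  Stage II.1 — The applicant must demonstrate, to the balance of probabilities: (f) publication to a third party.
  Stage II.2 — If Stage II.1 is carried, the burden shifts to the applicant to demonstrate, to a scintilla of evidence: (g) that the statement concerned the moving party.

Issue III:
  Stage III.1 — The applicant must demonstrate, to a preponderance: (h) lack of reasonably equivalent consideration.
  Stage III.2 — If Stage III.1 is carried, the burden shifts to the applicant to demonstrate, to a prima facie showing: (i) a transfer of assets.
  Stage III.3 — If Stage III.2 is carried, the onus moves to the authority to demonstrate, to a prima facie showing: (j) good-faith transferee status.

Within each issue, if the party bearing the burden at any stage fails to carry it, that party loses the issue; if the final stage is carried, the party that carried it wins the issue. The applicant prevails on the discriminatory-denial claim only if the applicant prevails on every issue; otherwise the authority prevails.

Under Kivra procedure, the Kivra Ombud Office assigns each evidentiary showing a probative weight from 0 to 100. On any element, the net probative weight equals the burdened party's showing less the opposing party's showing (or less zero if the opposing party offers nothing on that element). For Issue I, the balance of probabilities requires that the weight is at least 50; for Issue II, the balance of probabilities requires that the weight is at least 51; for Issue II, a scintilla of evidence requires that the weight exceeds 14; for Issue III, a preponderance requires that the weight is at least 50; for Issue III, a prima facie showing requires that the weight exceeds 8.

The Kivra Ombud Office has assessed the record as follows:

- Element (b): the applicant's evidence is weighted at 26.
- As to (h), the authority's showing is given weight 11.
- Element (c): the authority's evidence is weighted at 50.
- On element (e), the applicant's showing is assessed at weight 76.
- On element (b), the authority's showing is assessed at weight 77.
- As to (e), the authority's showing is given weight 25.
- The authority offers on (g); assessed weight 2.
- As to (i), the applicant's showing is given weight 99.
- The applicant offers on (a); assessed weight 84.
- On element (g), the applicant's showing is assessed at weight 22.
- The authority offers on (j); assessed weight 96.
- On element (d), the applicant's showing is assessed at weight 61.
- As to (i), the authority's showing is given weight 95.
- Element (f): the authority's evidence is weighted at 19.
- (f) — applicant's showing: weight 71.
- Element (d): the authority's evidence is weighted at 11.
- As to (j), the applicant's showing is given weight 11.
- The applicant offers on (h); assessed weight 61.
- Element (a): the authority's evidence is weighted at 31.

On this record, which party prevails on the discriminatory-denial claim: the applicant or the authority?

authority

— Issue I —
At Stage I.1 the applicant must meet the balance of probabilities (weight is at least 50): on (a) the weight is 84 less the opposing 31 gives net 53, which does reach 50, so (a) meets the standard.
  The applicant carries Stage I.1; the authority now bears the burden.
At Stage I.2 the authority must meet the balance of probabilities (weight is at least 50): on (b) the weight is 77 less the opposing 26 gives net 51, ≥ 50, so (b) meets the standard; on (c) the weight is 50, ≥ 50, so (c) meets the standard.
  All elements met. The burden passes to the applicant.
At Stage I.3 the applicant must meet the balance of probabilities (weight is at least 50): on (d) the weight is 61 less the opposing 11 gives net 50, ≥ 50, so (d) meets the standard; on (e) the weight is 76 less the opposing 25 gives net 51, ≥ 50, so (e) meets the standard.
  The applicant carries the last stage.
With every stage satisfied, the applicant prevails on this issue.
— Issue II —
Stage II.1 (applicant, the balance of probabilities, weight is at least 51): (f) net 71−19=52 ≥ 51 — meets.
  All elements met. The applicant retains the burden for Stage II.2.
Stage II.2 (applicant, a scintilla of evidence, weight exceeds 14): (g) net 22−2=20 > 14 — meets.
  All elements met at the final stage.
Every stage carried; the applicant prevails on this issue.
— Issue III —
At Stage III.1 the applicant must meet a preponderance (weight is at least 50): on (h) the weight is 61 less the opposing 11 gives net 50, which does reach 50, so (h) meets the standard.
  Stage III.1 carried; the burden remains with the applicant.
At Stage III.2 the applicant must meet a prima facie showing (weight exceeds 8): on (i) the weight is 99 less the opposing 95 gives net 4, which does not exceed 8, so (i) does not meet the standard.
  Stage III.2 not carried; the applicant fails its burden.
The analysis ends at Stage III.2; the authority prevails on this issue.
Per-issue: Issue I → applicant; Issue II → applicant; Issue III → authority. The applicant must prevail on every issue; overall, the authority prevails.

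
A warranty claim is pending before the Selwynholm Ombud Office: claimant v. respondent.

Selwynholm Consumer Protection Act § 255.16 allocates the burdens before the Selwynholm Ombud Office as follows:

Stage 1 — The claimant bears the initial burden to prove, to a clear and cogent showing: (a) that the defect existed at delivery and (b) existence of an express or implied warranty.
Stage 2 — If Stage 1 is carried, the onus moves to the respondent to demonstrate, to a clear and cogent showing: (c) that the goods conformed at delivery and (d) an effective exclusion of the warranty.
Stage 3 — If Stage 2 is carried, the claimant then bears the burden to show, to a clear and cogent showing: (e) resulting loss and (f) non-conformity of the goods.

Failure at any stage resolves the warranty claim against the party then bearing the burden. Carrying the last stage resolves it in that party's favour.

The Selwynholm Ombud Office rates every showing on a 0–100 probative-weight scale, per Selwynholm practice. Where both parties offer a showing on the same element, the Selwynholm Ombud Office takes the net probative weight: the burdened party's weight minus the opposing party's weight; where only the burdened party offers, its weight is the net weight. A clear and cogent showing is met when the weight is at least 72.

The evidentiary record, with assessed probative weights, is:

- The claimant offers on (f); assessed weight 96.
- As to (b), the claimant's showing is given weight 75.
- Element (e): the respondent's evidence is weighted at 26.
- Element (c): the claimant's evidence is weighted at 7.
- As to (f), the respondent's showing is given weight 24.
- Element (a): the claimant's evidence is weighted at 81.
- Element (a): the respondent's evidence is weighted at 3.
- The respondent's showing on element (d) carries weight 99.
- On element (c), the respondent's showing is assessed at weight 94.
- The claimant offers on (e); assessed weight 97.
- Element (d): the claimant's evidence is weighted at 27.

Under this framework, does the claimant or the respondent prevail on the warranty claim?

respondent

At Stage 1 the claimant must meet a clear and cogent showing (weight is at least 72): on (a) the weight is 81 less the opposing 3 gives net 78, ≥ 72, so (a) meets the standard; on (b) the weight is 75, ≥ 72, so (b) meets the standard.
  Stage 1 is satisfied; the onus moves to the respondent.
At Stage 2 the respondent must meet a clear and cogent showing (weight is at least 72): on (c) the weight is 94 less the opposing 7 gives net 87, which does reach 72, so (c) meets the standard; on (d) the weight is 99 less the opposing 27 gives net 72, ≥ 72, so (d) meets the standard.
  All elements met. The burden passes to the claimant.
At Stage 3 the claimant must meet a clear and cogent showing (weight is at least 72): on (e) the weight is 97 less the opposing 26 gives net 71, which does not reach 72, so (e) does not meet the standard; on (f) the weight is 96 less the opposing 24 gives net 72, which does reach 72, so (f) meets the standard.
  Not every element is met, so the claimant fails to carry Stage 3.
So the respondent prevails.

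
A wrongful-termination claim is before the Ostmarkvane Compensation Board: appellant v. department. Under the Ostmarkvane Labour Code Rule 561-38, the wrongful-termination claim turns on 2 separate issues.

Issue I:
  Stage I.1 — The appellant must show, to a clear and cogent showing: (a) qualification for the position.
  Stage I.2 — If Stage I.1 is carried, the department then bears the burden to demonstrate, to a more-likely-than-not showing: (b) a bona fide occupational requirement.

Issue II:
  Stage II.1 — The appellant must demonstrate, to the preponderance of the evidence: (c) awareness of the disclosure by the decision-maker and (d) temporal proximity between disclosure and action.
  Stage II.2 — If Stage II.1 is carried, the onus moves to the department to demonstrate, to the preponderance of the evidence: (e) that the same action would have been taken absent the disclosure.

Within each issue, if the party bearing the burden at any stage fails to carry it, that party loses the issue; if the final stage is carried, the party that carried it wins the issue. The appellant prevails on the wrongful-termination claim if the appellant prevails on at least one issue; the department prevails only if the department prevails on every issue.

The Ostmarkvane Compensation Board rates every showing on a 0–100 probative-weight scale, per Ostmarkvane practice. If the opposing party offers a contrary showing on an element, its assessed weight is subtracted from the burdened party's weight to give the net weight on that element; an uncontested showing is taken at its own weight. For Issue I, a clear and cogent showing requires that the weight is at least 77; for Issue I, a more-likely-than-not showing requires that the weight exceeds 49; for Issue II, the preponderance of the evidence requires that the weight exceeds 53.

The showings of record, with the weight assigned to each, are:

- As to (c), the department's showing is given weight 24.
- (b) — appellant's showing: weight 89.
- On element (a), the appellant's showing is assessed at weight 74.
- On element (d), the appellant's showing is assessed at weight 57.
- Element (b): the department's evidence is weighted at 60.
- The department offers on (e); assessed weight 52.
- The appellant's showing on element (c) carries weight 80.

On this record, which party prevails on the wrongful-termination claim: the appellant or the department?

appellant

— Issue I —
Stage I.1 — burden on appellant; standard: a clear and cogent showing (weight is at least 77).
    (a): 74 < 77 [not met]
  Stage I.1 not carried; the appellant fails its burden.
So the department prevails on this issue.
— Issue II —
At Stage II.1 the appellant must meet the preponderance of the evidence (weight exceeds 53): on (c) the weight is 80 less the opposing 24 gives net 56, > 53, so (c) meets the standard; on (d) the weight is 57, > 53, so (d) meets the standard.
  Stage II.1 is satisfied; the onus moves to the department.
At Stage II.2 the department must meet the preponderance of the evidence (weight exceeds 53): on (e) the weight is 52, which does not exceed 53, so (e) does not meet the standard.
  Stage II.2 not carried; the department fails its burden.
The analysis ends at Stage II.2; the appellant prevails on this issue.
Per-issue: Issue I → department; Issue II → appellant. The appellant must prevail on at least one issue; overall, the appellant prevails.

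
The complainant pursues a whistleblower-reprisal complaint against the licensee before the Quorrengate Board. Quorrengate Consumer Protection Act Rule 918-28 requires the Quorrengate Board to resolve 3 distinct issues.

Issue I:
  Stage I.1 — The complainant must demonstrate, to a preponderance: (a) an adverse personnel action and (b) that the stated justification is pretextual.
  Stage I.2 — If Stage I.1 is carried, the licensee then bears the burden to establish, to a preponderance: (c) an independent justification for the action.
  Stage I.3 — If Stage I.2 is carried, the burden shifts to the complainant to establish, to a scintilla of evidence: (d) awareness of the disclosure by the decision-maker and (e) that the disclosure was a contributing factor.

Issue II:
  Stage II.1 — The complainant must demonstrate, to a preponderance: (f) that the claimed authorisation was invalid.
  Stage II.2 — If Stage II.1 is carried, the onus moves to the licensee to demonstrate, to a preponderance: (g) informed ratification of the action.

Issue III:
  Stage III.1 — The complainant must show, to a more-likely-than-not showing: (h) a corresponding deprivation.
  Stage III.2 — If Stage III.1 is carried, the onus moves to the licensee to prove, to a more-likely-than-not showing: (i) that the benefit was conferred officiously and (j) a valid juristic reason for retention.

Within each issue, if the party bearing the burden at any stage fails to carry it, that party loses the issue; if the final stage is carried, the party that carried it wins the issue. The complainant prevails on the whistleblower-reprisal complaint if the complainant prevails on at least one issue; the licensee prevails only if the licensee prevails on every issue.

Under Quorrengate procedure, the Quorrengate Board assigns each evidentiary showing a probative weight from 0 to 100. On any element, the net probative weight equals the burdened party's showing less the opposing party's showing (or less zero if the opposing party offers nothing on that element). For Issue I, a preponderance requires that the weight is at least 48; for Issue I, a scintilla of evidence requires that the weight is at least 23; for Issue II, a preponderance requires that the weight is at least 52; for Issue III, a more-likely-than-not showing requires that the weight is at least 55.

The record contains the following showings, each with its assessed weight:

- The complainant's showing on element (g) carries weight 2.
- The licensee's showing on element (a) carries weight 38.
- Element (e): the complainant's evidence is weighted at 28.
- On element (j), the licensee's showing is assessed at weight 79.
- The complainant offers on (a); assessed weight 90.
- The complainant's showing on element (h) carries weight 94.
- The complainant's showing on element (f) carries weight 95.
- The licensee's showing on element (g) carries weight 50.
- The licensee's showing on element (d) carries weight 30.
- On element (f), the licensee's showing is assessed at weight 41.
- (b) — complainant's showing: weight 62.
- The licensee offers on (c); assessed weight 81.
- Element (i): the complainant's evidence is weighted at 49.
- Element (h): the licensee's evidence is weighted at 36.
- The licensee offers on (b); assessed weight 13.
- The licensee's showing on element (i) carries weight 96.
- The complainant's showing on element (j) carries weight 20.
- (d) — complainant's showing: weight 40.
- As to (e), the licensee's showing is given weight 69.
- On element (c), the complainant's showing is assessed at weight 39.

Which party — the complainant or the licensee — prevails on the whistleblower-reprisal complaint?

complainant

— Issue I —
At Stage I.1 the complainant must meet a preponderance (weight is at least 48): on (a) the weight is 90 less the opposing 38 gives net 52, which does reach 48, so (a) meets the standard; on (b) the weight is 62 less the opposing 13 gives net 49, which does reach 48, so (b) meets the standard.
  Stage I.1 carried; the burden shifts to the licensee.
At Stage I.2 the licensee must meet a preponderance (weight is at least 48): on (c) the weight is 81 less the opposing 39 gives net 42, which does not reach 48, so (c) does not meet the standard.
  Stage I.2 not carried; the licensee fails its burden.
So the complainant prevails on this issue.
— Issue II —
At Stage II.1 the complainant must meet a preponderance (weight is at least 52): on (f) the weight is 95 less the opposing 41 gives net 54, which does reach 52, so (f) meets the standard.
  The complainant carries Stage II.1; the licensee now bears the burden.
At Stage II.2 the licensee must meet a preponderance (weight is at least 52): on (g) the weight is 50 less the opposing 2 gives net 48, which does not reach 52, so (g) does not meet the standard.
  Stage II.2 not carried; the licensee fails its burden.
So the complainant prevails on this issue.
— Issue III —
Stage III.1 — burden on complainant; standard: a more-likely-than-not showing (weight is at least 55).
    (h): 94 − 36 = 58 ≥ 55 [met]
  Stage III.1 carried; the burden shifts to the licensee.
Stage III.2 — burden on licensee; standard: a more-likely-than-not showing (weight is at least 55).
    (i): 96 − 49 = 47 < 55 [not met]
    (j): 79 − 20 = 59 ≥ 55 [met]
  The licensee does not carry Stage III.2.
The complainant prevails on this issue.
Per-issue: Issue I → complainant; Issue II → complainant; Issue III → complainant. The complainant must prevail on at least one issue; overall, the complainant prevails.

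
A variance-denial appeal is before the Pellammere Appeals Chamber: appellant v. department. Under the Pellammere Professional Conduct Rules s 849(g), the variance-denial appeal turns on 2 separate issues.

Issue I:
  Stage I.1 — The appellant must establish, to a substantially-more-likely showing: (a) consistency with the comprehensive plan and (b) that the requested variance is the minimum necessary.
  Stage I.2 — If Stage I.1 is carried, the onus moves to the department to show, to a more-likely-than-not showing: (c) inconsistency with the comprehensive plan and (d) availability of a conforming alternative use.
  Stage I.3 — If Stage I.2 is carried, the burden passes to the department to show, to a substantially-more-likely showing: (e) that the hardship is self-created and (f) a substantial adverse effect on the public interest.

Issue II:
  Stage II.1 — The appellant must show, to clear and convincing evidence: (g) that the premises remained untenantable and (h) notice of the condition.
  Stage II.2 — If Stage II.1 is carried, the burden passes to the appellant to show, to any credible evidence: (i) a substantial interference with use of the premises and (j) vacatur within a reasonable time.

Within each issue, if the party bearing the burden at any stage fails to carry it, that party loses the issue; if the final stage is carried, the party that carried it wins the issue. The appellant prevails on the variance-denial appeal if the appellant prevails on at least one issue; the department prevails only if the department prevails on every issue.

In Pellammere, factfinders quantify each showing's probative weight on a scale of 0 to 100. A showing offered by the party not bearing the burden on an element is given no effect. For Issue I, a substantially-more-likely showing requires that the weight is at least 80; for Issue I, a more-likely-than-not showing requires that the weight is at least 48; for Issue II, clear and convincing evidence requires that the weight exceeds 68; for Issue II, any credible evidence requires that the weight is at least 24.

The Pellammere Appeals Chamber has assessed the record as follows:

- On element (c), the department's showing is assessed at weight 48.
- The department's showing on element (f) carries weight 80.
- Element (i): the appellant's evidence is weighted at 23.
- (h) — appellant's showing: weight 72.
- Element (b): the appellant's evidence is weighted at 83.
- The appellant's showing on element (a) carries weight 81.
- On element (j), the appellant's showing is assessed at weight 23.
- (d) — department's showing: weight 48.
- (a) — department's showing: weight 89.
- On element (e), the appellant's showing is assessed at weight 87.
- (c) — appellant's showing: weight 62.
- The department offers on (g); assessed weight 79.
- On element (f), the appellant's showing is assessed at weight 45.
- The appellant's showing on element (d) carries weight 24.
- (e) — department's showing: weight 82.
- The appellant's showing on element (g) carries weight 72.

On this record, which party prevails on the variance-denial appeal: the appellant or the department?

department

— Issue I —
At Stage I.1 the appellant must meet a substantially-more-likely showing (weight is at least 80): on (a) the weight is 81 (the department's 89 is given no effect), ≥ 80, so (a) meets the standard; on (b) the weight is 83, ≥ 80, so (b) meets the standard.
  The appellant carries Stage I.1; the department now bears the burden.
At Stage I.2 the department must meet a more-likely-than-not showing (weight is at least 48): on (c) the weight is 48 (the appellant's 62 is given no effect), which does reach 48, so (c) meets the standard; on (d) the weight is 48 (the appellant's 24 is given no effect), which does reach 48, so (d) meets the standard.
  Stage I.2 is satisfied; the department continues to bear the burden.
At Stage I.3 the department must meet a substantially-more-likely showing (weight is at least 80): on (e) the weight is 82 (the appellant's 87 is given no effect), ≥ 80, so (e) meets the standard; on (f) the weight is 80 (the appellant's 45 is given no effect), which does reach 80, so (f) meets the standard.
  All elements met at the final stage.
All stages carried — the department prevails on this issue.
— Issue II —
Stage II.1 (appellant, clear and convincing evidence, weight exceeds 68): (g) 72 (department's 79 disregarded) > 68 — meets; (h) 72 > 68 — meets.
  All elements met. The appellant retains the burden for Stage II.2.
Stage II.2 (appellant, any credible evidence, weight is at least 24): (i) 23 < 24 — fails; (j) 23 < 24 — fails.
  The appellant does not carry Stage II.2.
So the department prevails on this issue.
Per-issue: Issue I → department; Issue II → department. The appellant must prevail on at least one issue; overall, the department prevails.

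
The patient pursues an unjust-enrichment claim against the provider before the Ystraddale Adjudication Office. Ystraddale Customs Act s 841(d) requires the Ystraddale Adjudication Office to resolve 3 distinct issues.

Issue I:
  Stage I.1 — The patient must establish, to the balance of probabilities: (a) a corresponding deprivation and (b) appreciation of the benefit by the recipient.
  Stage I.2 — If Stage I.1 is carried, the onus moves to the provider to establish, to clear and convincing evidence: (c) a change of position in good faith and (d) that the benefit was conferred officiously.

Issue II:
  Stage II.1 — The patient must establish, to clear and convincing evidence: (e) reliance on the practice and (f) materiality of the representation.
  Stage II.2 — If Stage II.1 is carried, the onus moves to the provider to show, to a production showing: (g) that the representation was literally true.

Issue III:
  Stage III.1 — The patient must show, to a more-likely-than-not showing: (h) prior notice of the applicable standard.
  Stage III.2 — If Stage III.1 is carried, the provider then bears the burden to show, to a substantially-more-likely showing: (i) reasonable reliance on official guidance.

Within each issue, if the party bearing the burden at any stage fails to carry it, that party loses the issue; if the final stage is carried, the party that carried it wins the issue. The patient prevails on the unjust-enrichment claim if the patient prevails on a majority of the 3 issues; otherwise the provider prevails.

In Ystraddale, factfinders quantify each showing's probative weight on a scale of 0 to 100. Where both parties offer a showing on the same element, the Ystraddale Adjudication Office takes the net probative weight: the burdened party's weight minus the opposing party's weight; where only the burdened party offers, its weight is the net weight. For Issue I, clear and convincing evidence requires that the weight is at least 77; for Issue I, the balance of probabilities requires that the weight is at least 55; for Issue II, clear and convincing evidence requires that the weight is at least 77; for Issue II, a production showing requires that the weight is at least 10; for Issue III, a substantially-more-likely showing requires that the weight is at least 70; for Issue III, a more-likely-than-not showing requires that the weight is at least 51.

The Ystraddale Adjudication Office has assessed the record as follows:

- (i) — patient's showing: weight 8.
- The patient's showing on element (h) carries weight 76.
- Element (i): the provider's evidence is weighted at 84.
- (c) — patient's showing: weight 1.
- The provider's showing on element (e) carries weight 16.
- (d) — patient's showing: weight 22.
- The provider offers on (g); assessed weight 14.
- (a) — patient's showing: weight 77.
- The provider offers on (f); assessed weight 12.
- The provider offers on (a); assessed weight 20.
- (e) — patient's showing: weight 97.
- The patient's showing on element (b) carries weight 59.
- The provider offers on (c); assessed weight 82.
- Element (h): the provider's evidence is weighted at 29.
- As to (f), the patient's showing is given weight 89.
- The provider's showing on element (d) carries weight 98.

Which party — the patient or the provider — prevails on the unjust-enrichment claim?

— Issue I —
Stage I.1 (patient, the balance of probabilities, weight is at least 55): (a) net 77−20=57 ≥ 55 — meets; (b) 59 ≥ 55 — meets.
  Stage I.1 carried; the burden shifts to the provider.
Stage I.2 (provider, clear and convincing evidence, weight is at least 77): (c) net 82−1=81 ≥ 77 — meets; (d) net 98−22=76 < 77 — fails.
  The provider does not carry Stage I.2.
The analysis ends at Stage I.2; the patient prevails on this issue.
— Issue II —
At Stage II.1 the patient must meet clear and convincing evidence (weight is at least 77): on (e) the weight is 97 less the opposing 16 gives net 81, which does reach 77, so (e) meets the standard; on (f) the weight is 89 less the opposing 12 gives net 77, ≥ 77, so (f) meets the standard.
  Stage II.1 is satisfied; the onus moves to the provider.
At Stage II.2 the provider must meet a production showing (weight is at least 10): on (g) the weight is 14, ≥ 10, so (g) meets the standard.
  All elements met at the final stage.
All stages carried — the provider prevails on this issue.
— Issue III —
Stage III.1 — burden on patient; standard: a more-likely-than-not showing (weight is at least 51).
    (h): 76 − 29 = 47 < 51 [not met]
  The patient does not carry Stage III.1.
The analysis ends at Stage III.1; the provider prevails on this issue.
Per-issue: Issue I → patient; Issue II → provider; Issue III → provider. The patient must prevail on a majority of issues; overall, the provider prevails.

provider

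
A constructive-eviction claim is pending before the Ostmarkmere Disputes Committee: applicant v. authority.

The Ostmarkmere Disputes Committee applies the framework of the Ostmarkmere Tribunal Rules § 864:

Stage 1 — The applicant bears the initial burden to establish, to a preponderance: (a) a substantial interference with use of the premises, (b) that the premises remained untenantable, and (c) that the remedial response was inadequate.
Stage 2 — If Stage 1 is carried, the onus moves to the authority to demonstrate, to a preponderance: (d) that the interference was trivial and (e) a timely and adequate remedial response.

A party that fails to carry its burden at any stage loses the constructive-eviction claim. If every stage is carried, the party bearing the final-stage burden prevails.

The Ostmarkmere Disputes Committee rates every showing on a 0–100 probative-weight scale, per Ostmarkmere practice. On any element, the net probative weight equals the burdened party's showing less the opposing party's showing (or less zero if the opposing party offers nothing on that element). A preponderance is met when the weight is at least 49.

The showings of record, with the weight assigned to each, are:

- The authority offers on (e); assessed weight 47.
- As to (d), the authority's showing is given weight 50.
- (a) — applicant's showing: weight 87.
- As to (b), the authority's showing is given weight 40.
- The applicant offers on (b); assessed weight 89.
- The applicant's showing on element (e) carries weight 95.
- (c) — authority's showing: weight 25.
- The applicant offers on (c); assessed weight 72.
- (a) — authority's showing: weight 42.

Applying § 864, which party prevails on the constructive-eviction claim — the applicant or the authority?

Stage 1 — burden on applicant; standard: a preponderance (weight is at least 49).
    (a): 87 − 42 = 45 < 49 [not met]
    (b): 89 − 40 = 49 ≥ 49 [met]
    (c): 72 − 25 = 47 < 49 [not met]
  The applicant does not carry Stage 1.
The authority prevails.

authority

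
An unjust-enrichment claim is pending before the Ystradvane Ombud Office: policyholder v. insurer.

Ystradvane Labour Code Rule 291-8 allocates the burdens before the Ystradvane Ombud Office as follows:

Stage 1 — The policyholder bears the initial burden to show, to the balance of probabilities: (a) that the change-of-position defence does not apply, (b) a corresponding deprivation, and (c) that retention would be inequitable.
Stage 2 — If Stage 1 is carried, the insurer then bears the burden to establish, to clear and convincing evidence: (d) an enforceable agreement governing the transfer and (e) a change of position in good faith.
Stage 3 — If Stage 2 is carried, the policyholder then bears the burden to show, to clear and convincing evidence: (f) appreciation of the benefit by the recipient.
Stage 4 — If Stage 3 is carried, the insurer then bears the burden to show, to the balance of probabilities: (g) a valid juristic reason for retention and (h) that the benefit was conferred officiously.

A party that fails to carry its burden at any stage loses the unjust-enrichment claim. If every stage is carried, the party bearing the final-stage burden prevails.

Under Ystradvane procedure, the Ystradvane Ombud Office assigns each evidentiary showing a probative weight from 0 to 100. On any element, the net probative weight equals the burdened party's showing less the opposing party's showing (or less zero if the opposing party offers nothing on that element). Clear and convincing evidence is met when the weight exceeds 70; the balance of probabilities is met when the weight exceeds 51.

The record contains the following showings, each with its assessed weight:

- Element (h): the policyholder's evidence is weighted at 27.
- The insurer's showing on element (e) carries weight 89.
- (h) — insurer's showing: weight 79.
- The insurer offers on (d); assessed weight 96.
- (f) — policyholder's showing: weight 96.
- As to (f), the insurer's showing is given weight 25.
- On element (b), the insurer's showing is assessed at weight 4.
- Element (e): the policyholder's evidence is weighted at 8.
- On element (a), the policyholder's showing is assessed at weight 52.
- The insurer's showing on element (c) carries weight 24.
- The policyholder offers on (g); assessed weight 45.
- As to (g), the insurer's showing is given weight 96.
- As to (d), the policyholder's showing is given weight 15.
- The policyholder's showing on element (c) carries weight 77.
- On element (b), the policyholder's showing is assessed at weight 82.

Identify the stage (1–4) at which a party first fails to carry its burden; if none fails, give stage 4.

stage 4

Stage 1 — burden on policyholder; standard: the balance of probabilities (weight exceeds 51).
    (a): 52 > 51 [met]
    (b): 82 − 4 = 78 > 51 [met]
    (c): 77 − 24 = 53 > 51 [met]
  Stage 1 is satisfied; the onus moves to the insurer.
Stage 2 — burden on insurer; standard: clear and convincing evidence (weight exceeds 70).
    (d): 96 − 15 = 81 > 70 [met]
    (e): 89 − 8 = 81 > 70 [met]
  Stage 2 carried; the burden shifts to the policyholder.
Stage 3 — burden on policyholder; standard: clear and convincing evidence (weight exceeds 70).
    (f): 96 − 25 = 71 > 70 [met]
  Stage 3 carried; the burden shifts to the insurer.
Stage 4 — burden on insurer; standard: the balance of probabilities (weight exceeds 51).
    (g): 96 − 45 = 51 ≤ 51 [not met]
    (h): 79 − 27 = 52 > 51 [met]
  Not every element is met, so the insurer fails to carry Stage 4.
The policyholder prevails.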